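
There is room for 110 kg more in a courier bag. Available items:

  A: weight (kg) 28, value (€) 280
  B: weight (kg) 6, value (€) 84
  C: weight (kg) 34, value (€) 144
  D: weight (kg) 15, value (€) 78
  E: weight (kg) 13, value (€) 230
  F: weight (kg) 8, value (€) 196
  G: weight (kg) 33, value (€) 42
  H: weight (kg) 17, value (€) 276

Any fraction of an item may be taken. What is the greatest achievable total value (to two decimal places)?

Order: F (196/8=24.50) > E (230/13=17.69) > H (276/17=16.24) > B (84/6=14.00) > A (280/28=10.00) > D (78/15=5.20) > C (144/34=4.24) > G (42/33=1.27)
Fill: take F (8 @ 196) → take E (13 @ 230) → take H (17 @ 276) → take B (6 @ 84) → take A (28 @ 280) → take D (15 @ 78) → take 23/34 of C → 97.41; 110/110 used.
Total value = 1241.41

1241.41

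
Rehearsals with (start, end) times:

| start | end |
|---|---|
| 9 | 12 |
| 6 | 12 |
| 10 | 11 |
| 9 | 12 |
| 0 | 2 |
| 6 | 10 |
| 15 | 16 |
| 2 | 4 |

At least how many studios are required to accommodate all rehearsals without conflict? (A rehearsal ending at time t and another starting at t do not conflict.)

4

The answer is the maximum number of intervals overlapping at any instant.
starts: [0, 2, 6, 6, 9, 9, 10, 15]
ends:   [2, 4, 10, 11, 12, 12, 12, 16]
s0→1 e2→0 s2→1 e4→0 s6→1 s6→2 s9→3 s9→4  — peak 4.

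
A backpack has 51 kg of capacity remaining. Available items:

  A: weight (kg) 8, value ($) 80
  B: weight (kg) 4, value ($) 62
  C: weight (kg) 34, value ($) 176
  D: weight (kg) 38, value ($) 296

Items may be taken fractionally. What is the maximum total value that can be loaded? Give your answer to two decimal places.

Order: B (62/4=15.50) > A (80/8=10.00) > D (296/38=7.79) > C (176/34=5.18)
Fill: take B (4 @ 62) → take A (8 @ 80) → take D (38 @ 296) → take 1/34 of C → 5.18; 51/51 used.
Total value = 443.18

443.18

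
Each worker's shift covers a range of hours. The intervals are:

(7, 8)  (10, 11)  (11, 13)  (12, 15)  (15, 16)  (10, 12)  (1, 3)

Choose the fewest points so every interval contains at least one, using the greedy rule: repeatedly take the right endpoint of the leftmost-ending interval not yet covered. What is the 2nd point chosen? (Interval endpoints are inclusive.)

8

Sorted: [1,3] [7,8] [10,11] [10,12] [11,13] [12,15] [15,16]
{[1,3]} hit by 3; {[7,8]} hit by 8; {[10,11],[10,12],[11,13]} hit by 11; {[12,15],[15,16]} hit by 15.
Points: 3, 8, 11, 15 (4 total).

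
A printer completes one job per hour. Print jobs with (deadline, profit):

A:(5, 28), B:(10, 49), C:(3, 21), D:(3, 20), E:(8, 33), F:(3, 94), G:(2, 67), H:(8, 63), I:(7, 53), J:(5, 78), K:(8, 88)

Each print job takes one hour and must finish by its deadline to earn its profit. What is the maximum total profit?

Sort by profit descending; place each in the latest free slot ≤ its deadline.
Profit order: F=94 K=88 J=78 G=67 H=63 I=53 B=49 E=33 A=28 C=21 D=20
Assign: F→slot 3, K→slot 8, J→slot 5, G→slot 2, H→slot 7, I→slot 6, B→slot 10, E→slot 4, A→slot 1, C skipped, D skipped.
Slots: [1:A] [2:G] [3:F] [4:E] [5:J] [6:I] [7:H] [8:K] [10:B]
Profit = 28 + 67 + 94 + 33 + 78 + 53 + 63 + 88 + 49 = 553

553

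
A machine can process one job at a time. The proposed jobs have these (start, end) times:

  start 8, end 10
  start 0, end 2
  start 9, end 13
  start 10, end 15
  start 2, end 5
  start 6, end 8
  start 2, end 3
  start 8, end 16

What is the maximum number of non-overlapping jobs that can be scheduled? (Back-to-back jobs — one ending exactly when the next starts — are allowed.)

Sort by end time and greedily take each interval whose start is ≥ the last chosen end.
Sorted by end: (0,2)  (2,3)  (2,5)  (6,8)  (8,10)  (9,13)  (10,15)  (8,16)
take (0,2); take (2,3); skip (2,5); take (6,8); take (8,10); skip (9,13); take (10,15); skip (8,16).
Selected 5 jobs.

5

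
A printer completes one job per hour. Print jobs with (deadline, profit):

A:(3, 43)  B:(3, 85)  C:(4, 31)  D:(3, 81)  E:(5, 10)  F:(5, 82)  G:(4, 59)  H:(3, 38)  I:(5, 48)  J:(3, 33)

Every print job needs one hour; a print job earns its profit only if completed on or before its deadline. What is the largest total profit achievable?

355

By profit: B(d3,85), F(d5,82), D(d3,81), G(d4,59), I(d5,48), A(d3,43), H(d3,38), J(d3,33), C(d4,31), E(d5,10)
B→slot 3; F→slot 5; D→slot 2; G→slot 4; I→slot 1; A skipped; H skipped; J skipped; C skipped; E skipped.
Profit = 48 + 81 + 85 + 59 + 82 = 355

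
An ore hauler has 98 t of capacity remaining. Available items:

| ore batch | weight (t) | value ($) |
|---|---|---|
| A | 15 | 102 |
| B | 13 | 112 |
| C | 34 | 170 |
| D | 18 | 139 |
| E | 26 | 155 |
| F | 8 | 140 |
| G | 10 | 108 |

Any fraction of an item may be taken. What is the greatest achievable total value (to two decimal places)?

796.00

Greedy by value/weight ratio, highest first.
Ratios (sorted): F 17.50, G 10.80, B 8.62, D 7.72, A 6.80, E 5.96, C 5.00
take F (8 @ 140); take G (10 @ 108); take B (13 @ 112); take D (18 @ 139); take A (15 @ 102); take E (26 @ 155); take 8/34 of C → 40.00. Capacity used 98/98.
Total value = 796.00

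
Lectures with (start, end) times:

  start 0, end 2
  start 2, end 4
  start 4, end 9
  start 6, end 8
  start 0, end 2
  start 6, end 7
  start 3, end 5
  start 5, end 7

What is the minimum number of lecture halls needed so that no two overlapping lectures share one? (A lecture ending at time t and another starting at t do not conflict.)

4

The answer is the maximum number of intervals overlapping at any instant.
Events (time:±→running): 0:+→1 0:+→2 2:-→1 2:-→0 2:+→1 3:+→2 4:-→1 4:+→2 5:-→1 5:+→2 6:+→3 6:+→4 … peak 4.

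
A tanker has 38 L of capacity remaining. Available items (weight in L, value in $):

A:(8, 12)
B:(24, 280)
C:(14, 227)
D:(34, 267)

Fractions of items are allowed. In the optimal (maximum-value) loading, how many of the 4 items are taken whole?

Greedy by value/weight ratio, highest first.
Order: C (227/14=16.21) > B (280/24=11.67) > D (267/34=7.85) > A (12/8=1.50)
Fill: take C (14 @ 227) → take B (24 @ 280); 38/38 used.
2 item(s) taken whole.

2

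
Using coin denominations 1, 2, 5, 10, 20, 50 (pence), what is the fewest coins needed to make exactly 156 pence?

5

Greedy: take as many of the largest coin as possible, then repeat with the remainder.
156 − 3×50→6 − 1×5→1 − 1×1→0
Total coins = 3 + 1 + 1 = 5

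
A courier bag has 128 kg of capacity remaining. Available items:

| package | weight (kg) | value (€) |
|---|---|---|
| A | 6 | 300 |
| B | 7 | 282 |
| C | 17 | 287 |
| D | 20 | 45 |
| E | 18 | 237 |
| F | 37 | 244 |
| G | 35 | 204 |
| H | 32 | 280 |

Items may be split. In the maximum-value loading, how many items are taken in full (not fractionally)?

6

Order: A (300/6=50.00) > B (282/7=40.29) > C (287/17=16.88) > E (237/18=13.17) > H (280/32=8.75) > F (244/37=6.59) > G (204/35=5.83) > D (45/20=2.25)
Fill: take A (6 @ 300) → take B (7 @ 282) → take C (17 @ 287) → take E (18 @ 237) → take H (32 @ 280) → take F (37 @ 244) → take 11/35 of G → 64.11; 128/128 used.
6 item(s) taken whole; one partial (take 11/35 of G).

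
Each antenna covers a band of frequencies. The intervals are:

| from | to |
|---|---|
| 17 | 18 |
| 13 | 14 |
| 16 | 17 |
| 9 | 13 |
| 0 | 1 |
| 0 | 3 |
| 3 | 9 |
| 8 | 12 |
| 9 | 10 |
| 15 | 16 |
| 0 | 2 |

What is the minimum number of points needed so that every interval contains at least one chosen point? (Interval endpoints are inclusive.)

5

Process intervals by earliest right end; each time one isn't hit yet, stab at its right endpoint.
Sorted: [0,1] [0,2] [0,3] [3,9] [9,10] [8,12] [9,13] [13,14] [15,16] [16,17] [17,18]
{[0,1],[0,2],[0,3]} hit by 1; {[3,9],[9,10],[8,12],[9,13]} hit by 9; {[13,14]} hit by 14; {[15,16],[16,17]} hit by 16; {[17,18]} hit by 18.
Points: 1, 9, 14, 16, 18 (5 total).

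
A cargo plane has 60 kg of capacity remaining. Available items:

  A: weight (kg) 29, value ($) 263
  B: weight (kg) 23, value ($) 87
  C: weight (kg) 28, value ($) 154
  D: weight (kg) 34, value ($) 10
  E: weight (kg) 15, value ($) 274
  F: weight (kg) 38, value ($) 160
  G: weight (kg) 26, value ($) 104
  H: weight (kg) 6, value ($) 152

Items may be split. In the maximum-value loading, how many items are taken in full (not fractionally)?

3

Sort by value per unit weight and fill in that order.
Ratios (sorted): H 25.33, E 18.27, A 9.07, C 5.50, F 4.21, G 4.00, B 3.78, D 0.29
take H (6 @ 152); take E (15 @ 274); take A (29 @ 263); take 10/28 of C → 55.00. Capacity used 60/60.
3 item(s) taken whole; one partial (take 10/28 of C).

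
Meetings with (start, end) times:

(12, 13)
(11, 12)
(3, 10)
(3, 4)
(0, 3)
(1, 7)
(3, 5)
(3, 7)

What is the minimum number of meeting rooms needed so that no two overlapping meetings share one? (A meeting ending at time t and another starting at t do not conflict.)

Count concurrent intervals with a sweep; the peak is the room count.
starts: [0, 1, 3, 3, 3, 3, 11, 12]
ends:   [3, 4, 5, 7, 7, 10, 12, 13]
s0→1 s1→2 e3→1 s3→2 s3→3 s3→4 s3→5  — peak 5.

5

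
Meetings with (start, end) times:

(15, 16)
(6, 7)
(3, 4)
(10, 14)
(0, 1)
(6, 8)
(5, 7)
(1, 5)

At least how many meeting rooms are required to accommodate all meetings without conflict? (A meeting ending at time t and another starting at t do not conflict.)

The answer is the maximum number of intervals overlapping at any instant.
starts: [0, 1, 3, 5, 6, 6, 10, 15]
ends:   [1, 4, 5, 7, 7, 8, 14, 16]
s0→1 e1→0 s1→1 s3→2 e4→1 e5→0 s5→1 s6→2 s6→3  — peak 3.

3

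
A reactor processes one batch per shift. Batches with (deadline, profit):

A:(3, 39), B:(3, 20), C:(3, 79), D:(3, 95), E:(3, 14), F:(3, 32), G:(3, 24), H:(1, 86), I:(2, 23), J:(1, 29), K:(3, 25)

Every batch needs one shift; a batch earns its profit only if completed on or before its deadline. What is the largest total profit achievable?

Take jobs in profit order; each goes to the latest open slot no later than its deadline.
By profit: D(d3,95), H(d1,86), C(d3,79), A(d3,39), F(d3,32), J(d1,29), K(d3,25), G(d3,24), I(d2,23), B(d3,20), E(d3,14)
D→slot 3; H→slot 1; C→slot 2; A skipped; F skipped; J skipped; K skipped; G skipped; I skipped; B skipped; E skipped.
Profit = 86 + 79 + 95 = 260

260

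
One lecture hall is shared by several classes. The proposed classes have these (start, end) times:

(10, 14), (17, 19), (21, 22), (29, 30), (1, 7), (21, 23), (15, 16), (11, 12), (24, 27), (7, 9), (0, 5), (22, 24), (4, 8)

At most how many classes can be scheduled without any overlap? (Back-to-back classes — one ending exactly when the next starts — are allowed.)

Sorted by end: (0,5)  (1,7)  (4,8)  (7,9)  (11,12)  (10,14)  (15,16)  (17,19)  (21,22)  (21,23)  (22,24)  (24,27)  (29,30)
take (0,5); take (7,9); take (11,12); take (15,16); take (17,19); take (21,22); take (22,24); take (24,27); take (29,30).
Selected 9 classes.

9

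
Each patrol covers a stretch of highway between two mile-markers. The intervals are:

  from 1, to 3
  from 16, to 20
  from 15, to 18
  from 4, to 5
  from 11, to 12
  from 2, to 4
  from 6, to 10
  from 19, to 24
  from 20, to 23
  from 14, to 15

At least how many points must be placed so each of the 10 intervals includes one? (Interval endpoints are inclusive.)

6

Sorted: [1,3] [2,4] [4,5] [6,10] [11,12] [14,15] [15,18] [16,20] [20,23] [19,24]
{[1,3],[2,4]} hit by 3; {[4,5]} hit by 5; {[6,10]} hit by 10; {[11,12]} hit by 12; {[14,15],[15,18]} hit by 15; {[16,20],[20,23],[19,24]} hit by 20.
Points: 3, 5, 10, 12, 15, 20 (6 total).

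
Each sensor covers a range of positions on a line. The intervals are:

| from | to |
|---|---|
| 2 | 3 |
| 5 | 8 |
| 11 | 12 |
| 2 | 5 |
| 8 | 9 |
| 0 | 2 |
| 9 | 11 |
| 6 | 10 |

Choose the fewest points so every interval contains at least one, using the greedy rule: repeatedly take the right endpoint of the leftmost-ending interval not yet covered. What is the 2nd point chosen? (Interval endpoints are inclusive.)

8

Process intervals by earliest right end; each time one isn't hit yet, stab at its right endpoint.
Sorted: [0,2] [2,3] [2,5] [5,8] [8,9] [6,10] [9,11] [11,12]
{[0,2],[2,3],[2,5]} hit by 2; {[5,8],[8,9],[6,10]} hit by 8; {[9,11],[11,12]} hit by 11.
Points: 2, 8, 11 (3 total).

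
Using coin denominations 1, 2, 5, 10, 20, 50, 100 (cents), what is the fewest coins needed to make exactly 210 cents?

Greedy: take as many of the largest coin as possible, then repeat with the remainder.
210 = 2×100 + 1×10
Total coins = 2 + 1 = 3

3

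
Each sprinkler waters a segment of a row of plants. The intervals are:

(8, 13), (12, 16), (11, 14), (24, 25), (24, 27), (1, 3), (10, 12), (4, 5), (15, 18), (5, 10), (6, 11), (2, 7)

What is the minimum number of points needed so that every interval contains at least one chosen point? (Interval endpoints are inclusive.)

Sort by right endpoint; whenever an interval is uncovered, place a point at its right end.
By right end: [1,3]  [4,5]  [2,7]  [5,10]  [6,11]  [10,12]  [8,13]  [11,14]  [12,16]  [15,18]  [24,25]  [24,27]
[1,3] uncovered → point at 3; [4,5] uncovered → point at 5; [6,11] uncovered → point at 11; [12,16] uncovered → point at 16; [24,25] uncovered → point at 25.
Points: 3, 5, 11, 16, 25 (5 total).

5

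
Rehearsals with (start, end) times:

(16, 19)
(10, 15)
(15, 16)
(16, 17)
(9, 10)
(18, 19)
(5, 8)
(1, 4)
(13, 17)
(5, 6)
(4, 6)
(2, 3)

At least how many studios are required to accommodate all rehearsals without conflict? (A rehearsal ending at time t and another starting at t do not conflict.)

3

starts: [1, 2, 4, 5, 5, 9, 10, 13, 15, 16, 16, 18]
ends:   [3, 4, 6, 6, 8, 10, 15, 16, 17, 17, 19, 19]
s1→1 s2→2 e3→1 e4→0 s4→1 s5→2 s5→3  — peak 3.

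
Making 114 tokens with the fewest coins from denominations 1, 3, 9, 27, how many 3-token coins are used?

2

Use the largest denomination that fits, subtract, and repeat.
114 = 4×27 + 2×3
Count of 3: 2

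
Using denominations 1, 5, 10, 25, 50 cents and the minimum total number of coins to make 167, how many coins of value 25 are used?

0

Use the largest denomination that fits, subtract, and repeat.
167 − 3×50→17 − 1×10→7 − 1×5→2 − 2×1→0
Count of 25: 0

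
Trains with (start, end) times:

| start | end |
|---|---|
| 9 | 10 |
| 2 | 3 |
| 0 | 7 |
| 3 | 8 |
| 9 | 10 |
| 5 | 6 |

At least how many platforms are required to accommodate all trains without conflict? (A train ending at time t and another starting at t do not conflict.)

Count concurrent intervals with a sweep; the peak is the room count.
starts: [0, 2, 3, 5, 9, 9]
ends:   [3, 6, 7, 8, 10, 10]
s0→1 s2→2 e3→1 s3→2 s5→3  — peak 3.

3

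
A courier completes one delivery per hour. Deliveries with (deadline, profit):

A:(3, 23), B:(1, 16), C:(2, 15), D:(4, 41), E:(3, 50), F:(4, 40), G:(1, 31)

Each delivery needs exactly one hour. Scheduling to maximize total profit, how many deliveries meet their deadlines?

4

Sort by profit descending; place each in the latest free slot ≤ its deadline.
By profit: E(d3,50), D(d4,41), F(d4,40), G(d1,31), A(d3,23), B(d1,16), C(d2,15)
E→slot 3; D→slot 4; F→slot 2; G→slot 1; A skipped; B skipped; C skipped.
4 of 7 scheduled.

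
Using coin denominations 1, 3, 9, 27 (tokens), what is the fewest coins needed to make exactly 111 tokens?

5

Use the largest denomination that fits, subtract, and repeat.
111 = 4×27 + 1×3
Total coins = 4 + 1 = 5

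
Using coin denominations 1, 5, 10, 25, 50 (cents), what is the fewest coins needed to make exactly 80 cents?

80 − 1×50→30 − 1×25→5 − 1×5→0
Total coins = 1 + 1 + 1 = 3

3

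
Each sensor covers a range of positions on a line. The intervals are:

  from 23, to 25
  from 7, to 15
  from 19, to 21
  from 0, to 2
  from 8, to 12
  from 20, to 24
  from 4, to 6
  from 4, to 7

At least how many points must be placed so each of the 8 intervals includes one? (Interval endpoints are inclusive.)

Sorted: [0,2] [4,6] [4,7] [8,12] [7,15] [19,21] [20,24] [23,25]
{[0,2]} hit by 2; {[4,6],[4,7]} hit by 6; {[8,12],[7,15]} hit by 12; {[19,21],[20,24]} hit by 21; {[23,25]} hit by 25.
Points: 2, 6, 12, 21, 25 (5 total).

5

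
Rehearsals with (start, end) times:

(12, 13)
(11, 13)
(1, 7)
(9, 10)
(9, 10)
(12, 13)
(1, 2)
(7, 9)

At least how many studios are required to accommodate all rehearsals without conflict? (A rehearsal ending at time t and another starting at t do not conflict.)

3

starts: [1, 1, 7, 9, 9, 11, 12, 12]
ends:   [2, 7, 9, 10, 10, 13, 13, 13]
s1→1 s1→2 e2→1 e7→0 s7→1 e9→0 s9→1 s9→2 e10→1 e10→0 s11→1 s12→2 s12→3  — peak 3.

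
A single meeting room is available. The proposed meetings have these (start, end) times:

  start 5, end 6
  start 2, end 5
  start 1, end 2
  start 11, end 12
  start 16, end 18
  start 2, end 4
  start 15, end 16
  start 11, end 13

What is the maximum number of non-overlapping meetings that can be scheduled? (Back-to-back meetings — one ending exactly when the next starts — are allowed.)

Sorted by end: (1,2)  (2,4)  (2,5)  (5,6)  (11,12)  (11,13)  (15,16)  (16,18)
take (1,2); take (2,4); take (5,6); take (11,12); skip (11,13); take (15,16); take (16,18).
Selected 6 meetings.

6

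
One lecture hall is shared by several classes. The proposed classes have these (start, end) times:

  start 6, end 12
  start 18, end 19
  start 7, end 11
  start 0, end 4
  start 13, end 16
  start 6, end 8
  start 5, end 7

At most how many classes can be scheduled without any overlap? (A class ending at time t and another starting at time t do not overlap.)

Sort by end time and greedily take each interval whose start is ≥ the last chosen end.
Sorted by end: (0,4)  (5,7)  (6,8)  (7,11)  (6,12)  (13,16)  (18,19)
take (0,4); take (5,7); take (7,11); skip (6,12); take (13,16); take (18,19).
Selected 5 classes.

5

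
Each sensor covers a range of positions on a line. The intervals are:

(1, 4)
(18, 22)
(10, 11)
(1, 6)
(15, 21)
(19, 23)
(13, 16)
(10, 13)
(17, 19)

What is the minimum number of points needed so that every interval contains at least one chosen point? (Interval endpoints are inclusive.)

4

Process intervals by earliest right end; each time one isn't hit yet, stab at its right endpoint.
By right end: [1,4]  [1,6]  [10,11]  [10,13]  [13,16]  [17,19]  [15,21]  [18,22]  [19,23]
[1,4] uncovered → point at 4; [10,11] uncovered → point at 11; [13,16] uncovered → point at 16; [17,19] uncovered → point at 19.
Points: 4, 11, 16, 19 (4 total).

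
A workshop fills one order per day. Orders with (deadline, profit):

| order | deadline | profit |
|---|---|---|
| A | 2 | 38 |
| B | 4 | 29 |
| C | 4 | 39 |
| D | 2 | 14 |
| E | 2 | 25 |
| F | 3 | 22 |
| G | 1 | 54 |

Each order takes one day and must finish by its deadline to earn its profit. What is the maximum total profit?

By profit: G(d1,54), C(d4,39), A(d2,38), B(d4,29), E(d2,25), F(d3,22), D(d2,14)
G→slot 1; C→slot 4; A→slot 2; B→slot 3; E skipped; F skipped; D skipped.
Profit = 54 + 38 + 29 + 39 = 160

160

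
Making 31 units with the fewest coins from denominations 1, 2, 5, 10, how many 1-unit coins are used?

31 − 3×10→1 − 1×1→0
Count of 1: 1

1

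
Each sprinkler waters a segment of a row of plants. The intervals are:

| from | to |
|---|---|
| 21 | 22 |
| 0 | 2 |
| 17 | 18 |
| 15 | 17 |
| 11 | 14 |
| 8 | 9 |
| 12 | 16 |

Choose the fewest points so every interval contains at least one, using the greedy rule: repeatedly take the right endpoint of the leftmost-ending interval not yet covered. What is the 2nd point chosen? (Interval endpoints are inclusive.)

Sort by right endpoint; whenever an interval is uncovered, place a point at its right end.
Sorted: [0,2] [8,9] [11,14] [12,16] [15,17] [17,18] [21,22]
{[0,2]} hit by 2; {[8,9]} hit by 9; {[11,14],[12,16]} hit by 14; {[15,17],[17,18]} hit by 17; {[21,22]} hit by 22.
Points: 2, 9, 14, 17, 22 (5 total).

9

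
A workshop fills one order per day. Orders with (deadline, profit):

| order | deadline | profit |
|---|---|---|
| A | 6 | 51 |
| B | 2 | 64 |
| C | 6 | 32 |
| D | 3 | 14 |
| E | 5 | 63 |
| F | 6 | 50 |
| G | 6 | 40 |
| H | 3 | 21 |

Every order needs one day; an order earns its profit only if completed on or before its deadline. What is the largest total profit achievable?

By profit: B(d2,64), E(d5,63), A(d6,51), F(d6,50), G(d6,40), C(d6,32), H(d3,21), D(d3,14)
B→slot 2; E→slot 5; A→slot 6; F→slot 4; G→slot 3; C→slot 1; H skipped; D skipped.
Profit = 32 + 64 + 40 + 50 + 63 + 51 = 300

300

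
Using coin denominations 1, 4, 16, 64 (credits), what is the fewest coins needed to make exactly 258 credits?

6

Greedy: take as many of the largest coin as possible, then repeat with the remainder.
258 − 4×64→2 − 2×1→0
Total coins = 4 + 2 = 6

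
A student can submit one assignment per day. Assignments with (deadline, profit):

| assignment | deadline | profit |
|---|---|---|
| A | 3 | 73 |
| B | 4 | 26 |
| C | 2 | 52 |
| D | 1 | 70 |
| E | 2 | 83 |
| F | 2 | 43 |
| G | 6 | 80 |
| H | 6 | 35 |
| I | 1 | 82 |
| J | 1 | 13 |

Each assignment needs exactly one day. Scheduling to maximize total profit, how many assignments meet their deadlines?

Take jobs in profit order; each goes to the latest open slot no later than its deadline.
Profit order: E=83 I=82 G=80 A=73 D=70 C=52 F=43 H=35 B=26 J=13
Assign: E→slot 2, I→slot 1, G→slot 6, A→slot 3, D skipped, C skipped, F skipped, H→slot 5, B→slot 4, J skipped.
Slots: [1:I] [2:E] [3:A] [4:B] [5:H] [6:G]
6 of 10 scheduled.

6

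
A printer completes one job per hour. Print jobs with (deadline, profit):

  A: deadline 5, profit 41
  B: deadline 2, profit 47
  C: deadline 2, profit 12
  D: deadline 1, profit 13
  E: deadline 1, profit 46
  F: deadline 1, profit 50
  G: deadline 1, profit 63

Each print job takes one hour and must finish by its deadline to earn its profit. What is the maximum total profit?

Take jobs in profit order; each goes to the latest open slot no later than its deadline.
By profit: G(d1,63), F(d1,50), B(d2,47), E(d1,46), A(d5,41), D(d1,13), C(d2,12)
G→slot 1; F skipped; B→slot 2; E skipped; A→slot 5; D skipped; C skipped.
Profit = 63 + 47 + 41 = 151

151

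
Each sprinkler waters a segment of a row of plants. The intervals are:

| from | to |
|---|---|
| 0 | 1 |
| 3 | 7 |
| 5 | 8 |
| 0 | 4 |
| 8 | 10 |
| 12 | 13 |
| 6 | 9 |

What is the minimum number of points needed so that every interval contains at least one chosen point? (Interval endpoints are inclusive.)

Sort by right endpoint; whenever an interval is uncovered, place a point at its right end.
Sorted: [0,1] [0,4] [3,7] [5,8] [6,9] [8,10] [12,13]
{[0,1],[0,4]} hit by 1; {[3,7],[5,8],[6,9]} hit by 7; {[8,10]} hit by 10; {[12,13]} hit by 13.
Points: 1, 7, 10, 13 (4 total).

4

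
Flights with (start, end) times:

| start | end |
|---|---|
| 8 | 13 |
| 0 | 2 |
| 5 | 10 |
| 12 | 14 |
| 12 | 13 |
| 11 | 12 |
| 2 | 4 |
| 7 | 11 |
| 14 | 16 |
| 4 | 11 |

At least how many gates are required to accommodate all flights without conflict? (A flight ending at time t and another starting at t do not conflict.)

4

Count concurrent intervals with a sweep; the peak is the room count.
starts: [0, 2, 4, 5, 7, 8, 11, 12, 12, 14]
ends:   [2, 4, 10, 11, 11, 12, 13, 13, 14, 16]
s0→1 e2→0 s2→1 e4→0 s4→1 s5→2 s7→3 s8→4  — peak 4.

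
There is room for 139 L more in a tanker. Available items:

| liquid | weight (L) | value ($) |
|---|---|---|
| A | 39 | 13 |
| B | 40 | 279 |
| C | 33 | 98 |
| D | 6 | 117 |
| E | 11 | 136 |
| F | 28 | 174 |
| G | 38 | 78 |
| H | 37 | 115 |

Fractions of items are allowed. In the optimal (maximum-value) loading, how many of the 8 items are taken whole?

5

Order: D (117/6=19.50) > E (136/11=12.36) > B (279/40=6.97) > F (174/28=6.21) > H (115/37=3.11) > C (98/33=2.97) > G (78/38=2.05) > A (13/39=0.33)
Fill: take D (6 @ 117) → take E (11 @ 136) → take B (40 @ 279) → take F (28 @ 174) → take H (37 @ 115) → take 17/33 of C → 50.48; 139/139 used.
5 item(s) taken whole; one partial (take 17/33 of C).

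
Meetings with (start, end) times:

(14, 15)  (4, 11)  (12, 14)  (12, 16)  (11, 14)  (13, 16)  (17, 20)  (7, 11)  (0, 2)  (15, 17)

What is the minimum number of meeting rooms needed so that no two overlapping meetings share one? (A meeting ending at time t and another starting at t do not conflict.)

Events (time:±→running): 0:+→1 2:-→0 4:+→1 7:+→2 11:-→1 11:-→0 11:+→1 12:+→2 12:+→3 13:+→4 … peak 4.

4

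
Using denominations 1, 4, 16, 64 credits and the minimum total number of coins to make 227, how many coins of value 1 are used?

Greedy: take as many of the largest coin as possible, then repeat with the remainder.
227 − 3×64→35 − 2×16→3 − 3×1→0
Count of 1: 3

3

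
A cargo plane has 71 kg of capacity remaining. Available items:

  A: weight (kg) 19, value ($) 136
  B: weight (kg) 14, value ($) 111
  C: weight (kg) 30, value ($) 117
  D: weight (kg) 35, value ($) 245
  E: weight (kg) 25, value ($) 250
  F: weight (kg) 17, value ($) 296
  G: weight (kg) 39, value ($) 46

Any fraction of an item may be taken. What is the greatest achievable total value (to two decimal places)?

Sort by value per unit weight and fill in that order.
Order: F (296/17=17.41) > E (250/25=10.00) > B (111/14=7.93) > A (136/19=7.16) > D (245/35=7.00) > C (117/30=3.90) > G (46/39=1.18)
Fill: take F (17 @ 296) → take E (25 @ 250) → take B (14 @ 111) → take 15/19 of A → 107.37; 71/71 used.
Total value = 764.37

764.37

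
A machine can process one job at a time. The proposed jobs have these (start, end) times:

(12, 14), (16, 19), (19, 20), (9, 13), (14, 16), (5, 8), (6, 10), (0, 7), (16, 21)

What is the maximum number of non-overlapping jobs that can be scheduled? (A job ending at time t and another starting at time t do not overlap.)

5

Order by finish time; keep every interval that doesn't clash with the previous kept one.
By end time: (0,7), (5,8), (6,10), (9,13), (12,14), (14,16), (16,19), (19,20), (16,21).
Pick (0,7); next start ≥ 7 → (9,13); next start ≥ 13 → (14,16); next start ≥ 16 → (16,19); next start ≥ 19 → (19,20).
Selected 5 jobs.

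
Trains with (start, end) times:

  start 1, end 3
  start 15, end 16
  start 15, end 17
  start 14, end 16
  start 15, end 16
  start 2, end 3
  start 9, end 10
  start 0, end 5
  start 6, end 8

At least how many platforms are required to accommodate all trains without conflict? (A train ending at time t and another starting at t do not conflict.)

4

Count concurrent intervals with a sweep; the peak is the room count.
Events (time:±→running): 0:+→1 1:+→2 2:+→3 3:-→2 3:-→1 5:-→0 6:+→1 8:-→0 9:+→1 10:-→0 14:+→1 15:+→2 15:+→3 15:+→4 … peak 4.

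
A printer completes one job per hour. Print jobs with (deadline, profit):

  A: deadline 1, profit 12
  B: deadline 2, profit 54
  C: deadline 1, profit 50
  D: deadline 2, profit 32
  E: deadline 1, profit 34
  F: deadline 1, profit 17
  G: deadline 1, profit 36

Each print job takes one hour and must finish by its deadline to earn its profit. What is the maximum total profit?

Take jobs in profit order; each goes to the latest open slot no later than its deadline.
By profit: B(d2,54), C(d1,50), G(d1,36), E(d1,34), D(d2,32), F(d1,17), A(d1,12)
B→slot 2; C→slot 1; G skipped; E skipped; D skipped; F skipped; A skipped.
Profit = 50 + 54 = 104

104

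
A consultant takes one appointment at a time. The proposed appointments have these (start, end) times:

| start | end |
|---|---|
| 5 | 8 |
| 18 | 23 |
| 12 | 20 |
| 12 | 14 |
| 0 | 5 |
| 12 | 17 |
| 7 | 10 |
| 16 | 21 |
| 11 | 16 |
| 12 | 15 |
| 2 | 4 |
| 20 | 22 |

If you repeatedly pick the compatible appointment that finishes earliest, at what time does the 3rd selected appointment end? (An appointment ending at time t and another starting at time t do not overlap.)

14

Order by finish time; keep every interval that doesn't clash with the previous kept one.
By end time: (2,4), (0,5), (5,8), (7,10), (12,14), (12,15), (11,16), (12,17), (12,20), (16,21), (20,22), (18,23).
Pick (2,4); next start ≥ 4 → (5,8); next start ≥ 8 → (12,14); next start ≥ 14 → (16,21).
Selected: (2,4) (5,8) (12,14) (16,21)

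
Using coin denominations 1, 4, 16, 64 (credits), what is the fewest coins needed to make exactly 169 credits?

7

Use the largest denomination that fits, subtract, and repeat.
169 = 2×64 + 2×16 + 2×4 + 1×1
Total coins = 2 + 2 + 2 + 1 = 7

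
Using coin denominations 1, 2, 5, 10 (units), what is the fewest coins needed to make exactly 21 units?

3

Greedy: take as many of the largest coin as possible, then repeat with the remainder.
21 − 2×10→1 − 1×1→0
Total coins = 2 + 1 = 3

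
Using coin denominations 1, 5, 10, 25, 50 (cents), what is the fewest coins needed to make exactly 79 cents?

Greedy: take as many of the largest coin as possible, then repeat with the remainder.
79 = 1×50 + 1×25 + 4×1
Total coins = 1 + 1 + 4 = 6

6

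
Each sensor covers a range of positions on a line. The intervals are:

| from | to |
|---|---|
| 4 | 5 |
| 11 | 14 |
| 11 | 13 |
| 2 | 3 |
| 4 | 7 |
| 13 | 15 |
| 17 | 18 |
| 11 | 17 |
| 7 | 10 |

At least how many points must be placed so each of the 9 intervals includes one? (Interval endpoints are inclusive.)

5

Sort by right endpoint; whenever an interval is uncovered, place a point at its right end.
By right end: [2,3]  [4,5]  [4,7]  [7,10]  [11,13]  [11,14]  [13,15]  [11,17]  [17,18]
[2,3] uncovered → point at 3; [4,5] uncovered → point at 5; [7,10] uncovered → point at 10; [11,13] uncovered → point at 13; [17,18] uncovered → point at 18.
Points: 3, 5, 10, 13, 18 (5 total).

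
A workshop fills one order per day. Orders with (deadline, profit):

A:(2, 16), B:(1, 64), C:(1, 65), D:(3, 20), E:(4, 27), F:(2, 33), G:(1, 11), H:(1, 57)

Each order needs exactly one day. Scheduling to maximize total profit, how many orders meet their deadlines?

Sort by profit descending; place each in the latest free slot ≤ its deadline.
Profit order: C=65 B=64 H=57 F=33 E=27 D=20 A=16 G=11
Assign: C→slot 1, B skipped, H skipped, F→slot 2, E→slot 4, D→slot 3, A skipped, G skipped.
Slots: [1:C] [2:F] [3:D] [4:E]
4 of 8 scheduled.

4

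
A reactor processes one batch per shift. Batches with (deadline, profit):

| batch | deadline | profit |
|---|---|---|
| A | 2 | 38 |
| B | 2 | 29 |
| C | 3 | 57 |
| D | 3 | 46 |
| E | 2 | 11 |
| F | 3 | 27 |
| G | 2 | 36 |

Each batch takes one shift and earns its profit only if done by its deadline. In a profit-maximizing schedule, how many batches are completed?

3

Take jobs in profit order; each goes to the latest open slot no later than its deadline.
By profit: C(d3,57), D(d3,46), A(d2,38), G(d2,36), B(d2,29), F(d3,27), E(d2,11)
C→slot 3; D→slot 2; A→slot 1; G skipped; B skipped; F skipped; E skipped.
3 of 7 scheduled.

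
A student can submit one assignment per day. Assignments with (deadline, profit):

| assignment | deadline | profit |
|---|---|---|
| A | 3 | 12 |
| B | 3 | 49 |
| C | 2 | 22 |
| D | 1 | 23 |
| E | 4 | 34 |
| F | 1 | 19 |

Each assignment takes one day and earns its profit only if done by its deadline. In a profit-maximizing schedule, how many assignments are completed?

4

By profit: B(d3,49), E(d4,34), D(d1,23), C(d2,22), F(d1,19), A(d3,12)
B→slot 3; E→slot 4; D→slot 1; C→slot 2; F skipped; A skipped.
4 of 6 scheduled.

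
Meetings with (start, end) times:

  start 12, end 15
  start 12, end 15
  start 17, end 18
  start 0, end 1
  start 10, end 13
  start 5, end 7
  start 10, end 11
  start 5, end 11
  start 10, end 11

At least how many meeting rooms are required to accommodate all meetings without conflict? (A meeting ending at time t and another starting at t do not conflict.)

4

The answer is the maximum number of intervals overlapping at any instant.
starts: [0, 5, 5, 10, 10, 10, 12, 12, 17]
ends:   [1, 7, 11, 11, 11, 13, 15, 15, 18]
s0→1 e1→0 s5→1 s5→2 e7→1 s10→2 s10→3 s10→4  — peak 4.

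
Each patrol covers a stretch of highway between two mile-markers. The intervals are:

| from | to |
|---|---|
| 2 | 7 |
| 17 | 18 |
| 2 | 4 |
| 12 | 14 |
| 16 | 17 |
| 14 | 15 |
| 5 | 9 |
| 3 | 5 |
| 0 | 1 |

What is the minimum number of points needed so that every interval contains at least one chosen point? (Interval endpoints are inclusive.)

5

By right end: [0,1]  [2,4]  [3,5]  [2,7]  [5,9]  [12,14]  [14,15]  [16,17]  [17,18]
[0,1] uncovered → point at 1; [2,4] uncovered → point at 4; [5,9] uncovered → point at 9; [12,14] uncovered → point at 14; [16,17] uncovered → point at 17.
Points: 1, 4, 9, 14, 17 (5 total).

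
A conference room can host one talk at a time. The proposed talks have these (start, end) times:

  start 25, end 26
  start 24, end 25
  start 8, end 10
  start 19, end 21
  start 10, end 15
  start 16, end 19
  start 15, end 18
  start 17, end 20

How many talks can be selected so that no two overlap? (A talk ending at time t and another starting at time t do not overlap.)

6

Greedy by earliest finish: after sorting by end time, pick each interval compatible with the last pick.
Sorted by end: (8,10)  (10,15)  (15,18)  (16,19)  (17,20)  (19,21)  (24,25)  (25,26)
take (8,10); take (10,15); take (15,18); take (19,21); take (24,25); take (25,26).
Selected 6 talks.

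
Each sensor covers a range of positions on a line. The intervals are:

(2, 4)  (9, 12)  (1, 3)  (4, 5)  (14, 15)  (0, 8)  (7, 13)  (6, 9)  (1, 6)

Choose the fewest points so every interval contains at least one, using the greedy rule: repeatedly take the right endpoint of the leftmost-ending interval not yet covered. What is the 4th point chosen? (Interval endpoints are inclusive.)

15

By right end: [1,3]  [2,4]  [4,5]  [1,6]  [0,8]  [6,9]  [9,12]  [7,13]  [14,15]
[1,3] uncovered → point at 3; [4,5] uncovered → point at 5; [6,9] uncovered → point at 9; [14,15] uncovered → point at 15.
Points: 3, 5, 9, 15 (4 total).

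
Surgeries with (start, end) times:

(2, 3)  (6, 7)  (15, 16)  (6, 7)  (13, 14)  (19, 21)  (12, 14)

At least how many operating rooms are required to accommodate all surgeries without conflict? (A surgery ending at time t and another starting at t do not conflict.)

The answer is the maximum number of intervals overlapping at any instant.
starts: [2, 6, 6, 12, 13, 15, 19]
ends:   [3, 7, 7, 14, 14, 16, 21]
s2→1 e3→0 s6→1 s6→2  — peak 2.

2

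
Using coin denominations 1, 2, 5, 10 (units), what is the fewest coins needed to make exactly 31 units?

4

31 − 3×10→1 − 1×1→0
Total coins = 3 + 1 = 4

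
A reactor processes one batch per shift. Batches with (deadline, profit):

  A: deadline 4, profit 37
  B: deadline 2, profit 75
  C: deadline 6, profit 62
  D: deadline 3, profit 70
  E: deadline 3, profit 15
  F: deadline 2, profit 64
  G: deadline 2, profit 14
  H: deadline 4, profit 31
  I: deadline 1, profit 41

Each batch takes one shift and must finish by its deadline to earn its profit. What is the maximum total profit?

308

Profit order: B=75 D=70 F=64 C=62 I=41 A=37 H=31 E=15 G=14
Assign: B→slot 2, D→slot 3, F→slot 1, C→slot 6, I skipped, A→slot 4, H skipped, E skipped, G skipped.
Slots: [1:F] [2:B] [3:D] [4:A] [6:C]
Profit = 64 + 75 + 70 + 37 + 62 = 308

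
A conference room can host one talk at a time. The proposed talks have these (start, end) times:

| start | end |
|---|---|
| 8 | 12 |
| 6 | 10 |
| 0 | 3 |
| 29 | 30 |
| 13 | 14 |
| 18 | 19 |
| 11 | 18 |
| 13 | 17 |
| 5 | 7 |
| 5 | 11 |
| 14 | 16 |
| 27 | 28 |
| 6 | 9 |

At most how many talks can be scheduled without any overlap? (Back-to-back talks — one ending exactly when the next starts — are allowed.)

8

By end time: (0,3), (5,7), (6,9), (6,10), (5,11), (8,12), (13,14), (14,16), (13,17), (11,18), (18,19), (27,28), (29,30).
Pick (0,3); next start ≥ 3 → (5,7); next start ≥ 7 → (8,12); next start ≥ 12 → (13,14); next start ≥ 14 → (14,16); next start ≥ 16 → (18,19); next start ≥ 19 → (27,28); next start ≥ 28 → (29,30).
Selected 8 talks.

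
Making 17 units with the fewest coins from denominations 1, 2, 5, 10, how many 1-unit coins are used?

Use the largest denomination that fits, subtract, and repeat.
17 − 1×10→7 − 1×5→2 − 1×2→0
Count of 1: 0

0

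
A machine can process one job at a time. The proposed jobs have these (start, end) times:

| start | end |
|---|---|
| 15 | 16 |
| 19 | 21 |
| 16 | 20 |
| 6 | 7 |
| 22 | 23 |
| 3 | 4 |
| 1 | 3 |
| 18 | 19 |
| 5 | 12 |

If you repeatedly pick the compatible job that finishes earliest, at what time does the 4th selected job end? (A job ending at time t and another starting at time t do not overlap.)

Order by finish time; keep every interval that doesn't clash with the previous kept one.
By end time: (1,3), (3,4), (6,7), (5,12), (15,16), (18,19), (16,20), (19,21), (22,23).
Pick (1,3); next start ≥ 3 → (3,4); next start ≥ 4 → (6,7); next start ≥ 7 → (15,16); next start ≥ 16 → (18,19); next start ≥ 19 → (19,21); next start ≥ 21 → (22,23).
Selected: (1,3) (3,4) (6,7) (15,16) (18,19) (19,21) (22,23)

16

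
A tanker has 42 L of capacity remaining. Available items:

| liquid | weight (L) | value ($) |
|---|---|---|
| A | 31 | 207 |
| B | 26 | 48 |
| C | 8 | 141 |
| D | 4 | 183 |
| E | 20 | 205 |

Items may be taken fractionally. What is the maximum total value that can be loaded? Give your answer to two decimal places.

Greedy by value/weight ratio, highest first.
Ratios (sorted): D 45.75, C 17.62, E 10.25, A 6.68, B 1.85
take D (4 @ 183); take C (8 @ 141); take E (20 @ 205); take 10/31 of A → 66.77. Capacity used 42/42.
Total value = 595.77

595.77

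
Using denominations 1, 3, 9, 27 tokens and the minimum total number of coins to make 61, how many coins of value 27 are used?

2

61 = 2×27 + 2×3 + 1×1
Count of 27: 2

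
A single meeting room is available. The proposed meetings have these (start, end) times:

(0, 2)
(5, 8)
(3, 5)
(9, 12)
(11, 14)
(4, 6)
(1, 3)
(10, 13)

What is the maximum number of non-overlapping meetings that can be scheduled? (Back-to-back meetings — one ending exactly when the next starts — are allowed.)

Order by finish time; keep every interval that doesn't clash with the previous kept one.
By end time: (0,2), (1,3), (3,5), (4,6), (5,8), (9,12), (10,13), (11,14).
Pick (0,2); next start ≥ 2 → (3,5); next start ≥ 5 → (5,8); next start ≥ 8 → (9,12).
Selected 4 meetings.

4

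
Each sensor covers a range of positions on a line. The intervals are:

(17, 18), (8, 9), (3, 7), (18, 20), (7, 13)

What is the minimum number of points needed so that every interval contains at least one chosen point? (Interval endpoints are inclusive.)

Sorted: [3,7] [8,9] [7,13] [17,18] [18,20]
{[3,7]} hit by 7; {[8,9],[7,13]} hit by 9; {[17,18],[18,20]} hit by 18.
Points: 7, 9, 18 (3 total).

3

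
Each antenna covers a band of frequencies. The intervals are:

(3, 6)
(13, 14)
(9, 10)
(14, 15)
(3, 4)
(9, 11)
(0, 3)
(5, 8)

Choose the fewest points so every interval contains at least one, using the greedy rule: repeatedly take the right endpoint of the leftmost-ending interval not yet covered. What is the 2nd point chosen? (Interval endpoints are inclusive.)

8

Process intervals by earliest right end; each time one isn't hit yet, stab at its right endpoint.
Sorted: [0,3] [3,4] [3,6] [5,8] [9,10] [9,11] [13,14] [14,15]
{[0,3],[3,4],[3,6]} hit by 3; {[5,8]} hit by 8; {[9,10],[9,11]} hit by 10; {[13,14],[14,15]} hit by 14.
Points: 3, 8, 10, 14 (4 total).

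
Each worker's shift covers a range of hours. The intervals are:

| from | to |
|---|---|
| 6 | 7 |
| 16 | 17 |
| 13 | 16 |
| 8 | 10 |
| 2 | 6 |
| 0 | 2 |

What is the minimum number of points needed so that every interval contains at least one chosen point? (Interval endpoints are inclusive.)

4

Sort by right endpoint; whenever an interval is uncovered, place a point at its right end.
Sorted: [0,2] [2,6] [6,7] [8,10] [13,16] [16,17]
{[0,2],[2,6]} hit by 2; {[6,7]} hit by 7; {[8,10]} hit by 10; {[13,16],[16,17]} hit by 16.
Points: 2, 7, 10, 16 (4 total).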